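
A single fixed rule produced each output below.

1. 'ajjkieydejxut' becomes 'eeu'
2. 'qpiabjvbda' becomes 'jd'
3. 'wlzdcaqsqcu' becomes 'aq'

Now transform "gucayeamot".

eo

The pattern: delete the first 3 characters, then keep one character in every 3, starting at position 3 (positions 3rd, 6th, 9th, ...).
So "gucayeamot" becomes "eo".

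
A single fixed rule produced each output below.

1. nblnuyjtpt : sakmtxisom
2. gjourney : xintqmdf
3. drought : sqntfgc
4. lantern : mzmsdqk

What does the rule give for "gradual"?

kqzctzf

Looking at the pairs, the operation is to swap the first and last characters, then shift every letter 1 place backward in the alphabet (wrapping around).
Applying both steps to "gradual": "lraduag", then "kqzctzf".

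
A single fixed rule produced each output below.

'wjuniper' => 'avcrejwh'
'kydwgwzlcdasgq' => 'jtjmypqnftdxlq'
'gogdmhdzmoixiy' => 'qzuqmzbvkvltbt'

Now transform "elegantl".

Looking at the pairs, the operation is to shift every letter 13 places forward in the alphabet (wrapping around) — i.e. ROT13, then move the first 3 characters to the end (rotate left by 3).
Applying both steps to "elegantl": "ryrtnagy", then "tnagyryr".

tnagyryr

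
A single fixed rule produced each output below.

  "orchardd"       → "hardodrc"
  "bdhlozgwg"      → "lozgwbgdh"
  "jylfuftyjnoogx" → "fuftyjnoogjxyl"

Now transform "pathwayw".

Rule — swap the first and last characters, then move the first 3 characters to the end (rotate left by 3).
Working it through for "pathwayw": intermediate "wathwayp", final "hwaypwat".

hwaypwat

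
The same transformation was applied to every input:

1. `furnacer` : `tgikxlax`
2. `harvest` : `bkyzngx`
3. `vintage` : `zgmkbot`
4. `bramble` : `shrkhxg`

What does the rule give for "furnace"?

In each case the input is transformed by: shift every letter 6 places forward in the alphabet (wrapping around), then move the first 3 characters to the end (rotate left by 3).
Starting from "furnace": after the first operation, "laxtgik"; after the second, "tgiklax".

tgiklax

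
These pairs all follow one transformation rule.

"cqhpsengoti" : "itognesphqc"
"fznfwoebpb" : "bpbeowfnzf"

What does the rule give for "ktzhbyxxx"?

xxxybhztk

Rule — reverse the string.
Doing the same to "ktzhbyxxx": "xxxybhztk".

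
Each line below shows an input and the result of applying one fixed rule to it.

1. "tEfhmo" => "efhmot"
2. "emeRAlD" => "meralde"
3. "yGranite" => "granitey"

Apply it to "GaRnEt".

Looking at the pairs, the operation is to move the first character to the end, then convert every letter to lowercase.
Working it through for "GaRnEt": intermediate "aRnEtG", final "arnetg".

arnetg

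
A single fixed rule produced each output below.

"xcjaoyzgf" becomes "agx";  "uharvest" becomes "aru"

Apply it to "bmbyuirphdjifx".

The pattern: sort the characters into alphabetical order, then keep one character in every 3, starting at position 1 (positions 1st, 4th, 7th, ...).
Working it through for "bmbyuirphdjifx": intermediate "bbdfhiijmpruxy", final "bfipx".

bfipx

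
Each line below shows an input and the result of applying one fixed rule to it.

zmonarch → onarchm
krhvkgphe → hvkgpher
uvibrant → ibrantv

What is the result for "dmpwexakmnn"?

pwexakmnnm

Looking at the pairs, the operation is to delete the first character, then move the first character to the end.
On "dmpwexakmnn" that produces "pwexakmnnm".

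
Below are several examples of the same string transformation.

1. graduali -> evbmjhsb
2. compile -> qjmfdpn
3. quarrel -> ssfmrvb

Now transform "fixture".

uvsfgjy

The pattern: move the first 3 characters to the end (rotate left by 3), then shift every letter 1 place forward in the alphabet (wrapping around).
For "fixture", step one produces "turefix"; step two turns that into "uvsfgjy".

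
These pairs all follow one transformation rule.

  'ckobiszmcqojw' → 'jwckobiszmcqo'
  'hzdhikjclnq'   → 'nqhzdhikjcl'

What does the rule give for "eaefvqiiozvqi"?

qieaefvqiiozv

The pattern: move the last 2 characters to the front (rotate right by 2).
Applying that to "eaefvqiiozvqi" gives "qieaefvqiiozv".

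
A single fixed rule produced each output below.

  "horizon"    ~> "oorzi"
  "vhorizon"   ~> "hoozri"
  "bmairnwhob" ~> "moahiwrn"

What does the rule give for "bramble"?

rlabm

Rule — take characters alternately from the front and the back (1st, last, 2nd, 2nd-last, ...), then delete the first 2 characters.
On "bramble": the first step gives "berlabm", and the second then gives "rlabm".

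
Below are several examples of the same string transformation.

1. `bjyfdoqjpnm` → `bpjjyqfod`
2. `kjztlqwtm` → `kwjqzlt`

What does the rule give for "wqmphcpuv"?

wpqcmhp

Rule — delete the last 2 characters, then take characters alternately from the front and the back (1st, last, 2nd, 2nd-last, ...).
Starting from "wqmphcpuv": after the first operation, "wqmphcp"; after the second, "wpqcmhp".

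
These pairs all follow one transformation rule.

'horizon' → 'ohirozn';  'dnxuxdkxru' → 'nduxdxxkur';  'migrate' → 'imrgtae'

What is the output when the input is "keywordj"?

The pattern: swap each adjacent pair of characters (1↔2, 3↔4, ...).
For "keywordj" the result is "ekwyrojd".

ekwyrojd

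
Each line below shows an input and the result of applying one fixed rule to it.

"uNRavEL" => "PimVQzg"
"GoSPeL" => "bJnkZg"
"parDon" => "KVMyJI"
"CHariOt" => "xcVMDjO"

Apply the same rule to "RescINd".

mZNXdiY

Rule — shift every letter 5 places backward in the alphabet (wrapping around), then flip the case of every letter.
Applying both steps to "RescINd": "MznxDIy", then "mZNXdiY".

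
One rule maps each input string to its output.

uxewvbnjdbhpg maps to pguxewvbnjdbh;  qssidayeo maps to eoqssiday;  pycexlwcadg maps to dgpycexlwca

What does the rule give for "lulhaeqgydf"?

Rule — move the last 2 characters to the front (rotate right by 2).
So "lulhaeqgydf" becomes "dflulhaeqgy".

dflulhaeqgy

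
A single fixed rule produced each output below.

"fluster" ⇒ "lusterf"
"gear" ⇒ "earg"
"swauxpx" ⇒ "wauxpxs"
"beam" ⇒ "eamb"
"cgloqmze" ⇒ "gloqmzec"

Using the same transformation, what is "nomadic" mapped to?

Looking at the pairs, the operation is to move the first character to the end.
Applying that to "nomadic" gives "omadicn".

omadicn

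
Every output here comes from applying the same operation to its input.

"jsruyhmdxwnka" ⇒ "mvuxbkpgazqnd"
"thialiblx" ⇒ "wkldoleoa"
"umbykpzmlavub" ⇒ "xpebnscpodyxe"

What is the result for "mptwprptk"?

Rule — shift every letter 3 places forward in the alphabet (wrapping around).
For "mptwprptk" the result is "pswzsuswn".

pswzsuswn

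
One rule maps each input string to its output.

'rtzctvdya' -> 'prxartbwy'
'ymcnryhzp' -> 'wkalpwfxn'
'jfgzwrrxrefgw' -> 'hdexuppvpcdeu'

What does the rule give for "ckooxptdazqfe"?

In each case the input is transformed by: shift every letter 2 places backward in the alphabet (wrapping around).
On "ckooxptdazqfe" that produces "aimmvnrbyxodc".

aimmvnrbyxodc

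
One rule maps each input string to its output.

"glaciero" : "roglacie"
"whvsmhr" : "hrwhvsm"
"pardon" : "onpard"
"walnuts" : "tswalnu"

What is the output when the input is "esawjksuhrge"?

The transformation: move the last 2 characters to the front (rotate right by 2).
"esawjksuhrge" → "geesawjksuhr".

geesawjksuhr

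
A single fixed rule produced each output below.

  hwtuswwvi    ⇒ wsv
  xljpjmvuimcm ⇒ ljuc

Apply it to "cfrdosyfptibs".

fofi

What's happening: keep one character in every 3, starting at position 2 (positions 2nd, 5th, 8th, ...).
For "cfrdosyfptibs" the result is "fofi".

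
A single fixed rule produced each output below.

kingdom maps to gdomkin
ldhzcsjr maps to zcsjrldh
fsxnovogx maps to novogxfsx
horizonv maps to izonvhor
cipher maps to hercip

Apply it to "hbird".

Rule — move the first 3 characters to the end (rotate left by 3).
For "hbird" the result is "rdhbi".

rdhbi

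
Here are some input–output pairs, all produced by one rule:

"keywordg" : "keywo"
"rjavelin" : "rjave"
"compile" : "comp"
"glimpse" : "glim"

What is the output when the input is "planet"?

In each case the input is transformed by: delete the last 3 characters.
"planet" → "pla".

pla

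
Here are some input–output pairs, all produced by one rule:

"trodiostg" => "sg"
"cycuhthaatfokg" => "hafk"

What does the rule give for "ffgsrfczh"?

The rule is to keep every other character starting from the first (positions 1st, 3rd, 5th, ...), then delete the first 3 characters.
Working it through for "ffgsrfczh": intermediate "fgrch", final "ch".

ch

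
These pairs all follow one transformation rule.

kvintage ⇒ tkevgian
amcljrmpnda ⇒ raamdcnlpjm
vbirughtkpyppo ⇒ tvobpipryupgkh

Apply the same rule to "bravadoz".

The rule is to take characters alternately from the front and the back (1st, last, 2nd, 2nd-last, ...), then move the last character to the front.
Starting from "bravadoz": after the first operation, "bzroadva"; after the second, "abzroadv".

abzroadv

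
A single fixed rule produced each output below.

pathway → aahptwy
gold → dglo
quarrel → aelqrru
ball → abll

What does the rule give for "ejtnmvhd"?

What's happening: sort the characters into alphabetical order.
So "ejtnmvhd" becomes "dehjmntv".

dehjmntv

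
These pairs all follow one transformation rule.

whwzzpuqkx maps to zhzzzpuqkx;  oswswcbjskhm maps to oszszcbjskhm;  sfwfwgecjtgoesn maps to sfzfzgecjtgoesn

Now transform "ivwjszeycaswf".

The pattern: replace every "w" with "z".
Doing the same to "ivwjszeycaswf": "ivzjszeycaszf".

ivzjszeycaszf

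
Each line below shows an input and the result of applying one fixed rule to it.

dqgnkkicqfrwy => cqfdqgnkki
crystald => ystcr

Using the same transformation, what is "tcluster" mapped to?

lustc

The transformation: delete the last 3 characters, then move the last 3 characters to the front (rotate right by 3).
"tcluster" → "tclus" → "lustc".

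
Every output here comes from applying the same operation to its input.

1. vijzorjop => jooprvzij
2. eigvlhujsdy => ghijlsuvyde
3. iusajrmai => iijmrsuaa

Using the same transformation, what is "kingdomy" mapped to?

ikmnoydg

Looking at the pairs, the operation is to sort the characters into alphabetical order, then move the first 2 characters to the end (rotate left by 2).
For "kingdomy", step one produces "dgikmnoy"; step two turns that into "ikmnoydg".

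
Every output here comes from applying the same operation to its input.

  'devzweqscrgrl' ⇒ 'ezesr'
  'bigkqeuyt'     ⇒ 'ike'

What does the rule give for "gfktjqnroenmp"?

What's happening: delete the last 3 characters, then keep every other character starting from the second (positions 2nd, 4th, 6th, ...).
For "gfktjqnroenmp", step one produces "gfktjqnroe"; step two turns that into "ftqre".

ftqre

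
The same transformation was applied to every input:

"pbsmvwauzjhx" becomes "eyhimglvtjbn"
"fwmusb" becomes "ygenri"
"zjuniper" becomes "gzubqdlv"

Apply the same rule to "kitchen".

fotqzwu

The transformation: move the first 2 characters to the end (rotate left by 2), then shift every letter 12 places forward in the alphabet (wrapping around).
Working it through for "kitchen": intermediate "tchenki", final "fotqzwu".
(Check on "pbsmvwauzjhx": → "smvwauzjhxpb" → "eyhimglvtjbn" ✓)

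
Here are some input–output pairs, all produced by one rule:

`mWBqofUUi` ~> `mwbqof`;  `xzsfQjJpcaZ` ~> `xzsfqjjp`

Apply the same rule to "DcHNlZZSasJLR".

Looking at the pairs, the operation is to delete the last 3 characters, then convert every letter to lowercase.
Applying that to "DcHNlZZSasJLR" gives "dchnlzzsas".

dchnlzzsas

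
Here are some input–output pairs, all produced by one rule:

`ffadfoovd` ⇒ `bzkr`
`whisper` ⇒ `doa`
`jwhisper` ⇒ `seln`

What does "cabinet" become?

Looking at the pairs, the operation is to keep every other character starting from the second (positions 2nd, 4th, 6th, ...), then shift every letter 4 places backward in the alphabet (wrapping around).
For "cabinet", step one produces "aie"; step two turns that into "wea".

wea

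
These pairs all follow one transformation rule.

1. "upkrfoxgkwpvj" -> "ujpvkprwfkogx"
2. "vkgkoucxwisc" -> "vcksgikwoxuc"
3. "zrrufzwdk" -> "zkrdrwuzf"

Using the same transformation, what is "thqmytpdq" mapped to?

tqhdqpmty

In each case the input is transformed by: take characters alternately from the front and the back (1st, last, 2nd, 2nd-last, ...).
So "thqmytpdq" becomes "tqhdqpmty".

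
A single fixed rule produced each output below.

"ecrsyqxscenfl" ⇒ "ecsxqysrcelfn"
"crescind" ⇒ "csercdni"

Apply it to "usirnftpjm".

tfnrisumjp

Each output is the input with this applied: move the last 3 characters to the front (rotate right by 3), then reverse the string.
Starting from "usirnftpjm": after the first operation, "pjmusirnft"; after the second, "tfnrisumjp".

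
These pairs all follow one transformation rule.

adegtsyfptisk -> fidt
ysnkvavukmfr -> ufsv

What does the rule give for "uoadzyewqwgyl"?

Each output is the input with this applied: keep one character in every 3, starting at position 2 (positions 2nd, 5th, 8th, ...), then move the last 2 characters to the front (rotate right by 2).
Applying that to "uoadzyewqwgyl" gives "wgoz".

wgoz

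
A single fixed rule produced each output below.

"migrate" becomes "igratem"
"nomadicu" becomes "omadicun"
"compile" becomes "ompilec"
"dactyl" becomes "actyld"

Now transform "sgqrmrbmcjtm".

The transformation: move the first character to the end.
For "sgqrmrbmcjtm" the result is "gqrmrbmcjtms".

gqrmrbmcjtms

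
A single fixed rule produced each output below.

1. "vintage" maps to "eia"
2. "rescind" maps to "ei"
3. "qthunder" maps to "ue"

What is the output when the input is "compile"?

eoi

The transformation: move the last character to the front, then keep only the vowels.
"compile" → "eoi".
(Check on "rescind": → "drescin" → "ei" ✓)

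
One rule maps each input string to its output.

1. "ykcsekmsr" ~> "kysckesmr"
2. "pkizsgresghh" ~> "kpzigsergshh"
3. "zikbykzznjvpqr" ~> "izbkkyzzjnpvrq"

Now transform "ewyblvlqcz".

In each case the input is transformed by: swap each adjacent pair of characters (1↔2, 3↔4, ...).
On "ewyblvlqcz" that produces "webyvlqlzc".

webyvlqlzc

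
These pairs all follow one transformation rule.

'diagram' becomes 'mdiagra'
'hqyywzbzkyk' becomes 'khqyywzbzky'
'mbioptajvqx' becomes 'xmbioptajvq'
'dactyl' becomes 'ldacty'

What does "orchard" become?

dorchar

In each case the input is transformed by: move the last character to the front.
So "orchard" becomes "dorchar".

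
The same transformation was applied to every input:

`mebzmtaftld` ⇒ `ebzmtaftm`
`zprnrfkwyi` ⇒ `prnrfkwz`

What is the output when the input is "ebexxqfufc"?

bexxqfue

Each output is the input with this applied: delete the last 2 characters, then move the first character to the end.
For "ebexxqfufc", step one produces "ebexxqfu"; step two turns that into "bexxqfue".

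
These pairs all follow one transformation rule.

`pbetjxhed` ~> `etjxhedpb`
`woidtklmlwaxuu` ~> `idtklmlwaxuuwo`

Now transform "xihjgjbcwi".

In each case the input is transformed by: move the first 2 characters to the end (rotate left by 2).
Applying that to "xihjgjbcwi" gives "hjgjbcwixi".

hjgjbcwixi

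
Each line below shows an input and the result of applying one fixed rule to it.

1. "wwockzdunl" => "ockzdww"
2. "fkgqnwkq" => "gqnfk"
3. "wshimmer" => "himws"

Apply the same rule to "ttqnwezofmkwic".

qnwezofmktt

The rule is to delete the last 3 characters, then move the first 2 characters to the end (rotate left by 2).
Working it through for "ttqnwezofmkwic": intermediate "ttqnwezofmk", final "qnwezofmktt".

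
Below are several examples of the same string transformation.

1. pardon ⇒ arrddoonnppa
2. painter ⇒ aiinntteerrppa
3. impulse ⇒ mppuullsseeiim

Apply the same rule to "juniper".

The rule is to double every character, then move the first 3 characters to the end (rotate left by 3).
Working it through for "juniper": intermediate "jjuunniippeerr", final "unniippeerrjju".

unniippeerrjju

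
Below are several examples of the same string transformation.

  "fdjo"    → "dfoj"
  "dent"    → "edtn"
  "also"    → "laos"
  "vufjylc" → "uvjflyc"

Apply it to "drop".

rdpo

In each case the input is transformed by: swap each adjacent pair of characters (1↔2, 3↔4, ...).
Doing the same to "drop": "rdpo".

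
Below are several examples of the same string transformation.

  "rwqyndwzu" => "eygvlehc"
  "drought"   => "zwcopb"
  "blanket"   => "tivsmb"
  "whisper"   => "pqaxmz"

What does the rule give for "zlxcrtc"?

Each output is the input with this applied: shift every letter 8 places forward in the alphabet (wrapping around), then delete the first character.
Applying that to "zlxcrtc" gives "tfkzbk".

tfkzbk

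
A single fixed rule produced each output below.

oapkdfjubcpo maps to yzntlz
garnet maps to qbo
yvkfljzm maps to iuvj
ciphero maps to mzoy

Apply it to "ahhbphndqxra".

Each output is the input with this applied: shift every letter 10 places forward in the alphabet (wrapping around), then keep every other character starting from the first (positions 1st, 3rd, 5th, ...).
Working it through for "ahhbphndqxra": intermediate "krrlzrxnahbk", final "krzxab".
(Check on "ciphero": → "mszroby" → "mzoy" ✓)

krzxab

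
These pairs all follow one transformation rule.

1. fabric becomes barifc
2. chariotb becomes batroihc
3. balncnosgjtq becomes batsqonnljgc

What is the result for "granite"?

eatrnig

Rule — sort the characters into reverse alphabetical order, then move the last 2 characters to the front (rotate right by 2).
Applying both steps to "granite": "trnigea", then "eatrnig".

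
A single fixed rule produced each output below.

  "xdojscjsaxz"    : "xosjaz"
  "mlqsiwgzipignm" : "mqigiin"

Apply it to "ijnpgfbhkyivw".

The transformation: keep every other character starting from the first (positions 1st, 3rd, 5th, ...).
Doing the same to "ijnpgfbhkyivw": "ingbkiw".

ingbkiw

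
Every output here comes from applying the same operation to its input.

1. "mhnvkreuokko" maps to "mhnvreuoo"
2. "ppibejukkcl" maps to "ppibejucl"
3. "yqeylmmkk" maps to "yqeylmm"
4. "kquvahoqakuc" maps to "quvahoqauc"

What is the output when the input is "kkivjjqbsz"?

In each case the input is transformed by: remove every "k".
For "kkivjjqbsz" the result is "ivjjqbsz".

ivjjqbsz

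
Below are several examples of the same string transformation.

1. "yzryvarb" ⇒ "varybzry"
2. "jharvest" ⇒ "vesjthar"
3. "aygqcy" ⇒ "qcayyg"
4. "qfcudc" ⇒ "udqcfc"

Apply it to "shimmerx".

mersxhim

The transformation: swap the first and last characters, then swap the front and back halves of the string.
Starting from "shimmerx": after the first operation, "xhimmers"; after the second, "mersxhim".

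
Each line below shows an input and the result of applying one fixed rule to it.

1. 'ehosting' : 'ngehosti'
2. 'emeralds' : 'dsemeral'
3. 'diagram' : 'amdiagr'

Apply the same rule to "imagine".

neimagi

In each case the input is transformed by: move the last 2 characters to the front (rotate right by 2).
"imagine" → "neimagi".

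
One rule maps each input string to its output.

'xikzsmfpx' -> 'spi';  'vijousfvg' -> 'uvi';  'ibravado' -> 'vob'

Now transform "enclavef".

afn

In each case the input is transformed by: keep one character in every 3, starting at position 2 (positions 2nd, 5th, 8th, ...), then move the first character to the end.
So "enclavef" becomes "afn".
(Check on "vijousfvg": → "iuv" → "uvi" ✓)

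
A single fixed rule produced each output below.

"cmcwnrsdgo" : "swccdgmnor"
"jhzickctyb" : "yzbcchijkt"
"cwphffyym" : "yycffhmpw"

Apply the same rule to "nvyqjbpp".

vybjnppq

In each case the input is transformed by: sort the characters into alphabetical order, then move the last 2 characters to the front (rotate right by 2).
So "nvyqjbpp" becomes "vybjnppq".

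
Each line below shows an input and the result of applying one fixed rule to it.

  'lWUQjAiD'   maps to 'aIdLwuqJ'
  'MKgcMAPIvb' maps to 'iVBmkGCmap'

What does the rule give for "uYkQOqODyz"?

In each case the input is transformed by: flip the case of every letter, then move the last 3 characters to the front (rotate right by 3).
Doing the same to "uYkQOqODyz": "dYZUyKqoQo".

dYZUyKqoQo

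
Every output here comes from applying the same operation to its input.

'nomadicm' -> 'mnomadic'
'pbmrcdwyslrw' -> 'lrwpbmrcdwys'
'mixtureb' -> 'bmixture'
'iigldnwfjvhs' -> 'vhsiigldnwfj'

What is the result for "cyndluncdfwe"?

In each case the input is transformed by: move the first 3 characters to the end (rotate left by 3), then swap the front and back halves of the string.
Working it through for "cyndluncdfwe": intermediate "dluncdfwecyn", final "fwecyndluncd".

fwecyndluncd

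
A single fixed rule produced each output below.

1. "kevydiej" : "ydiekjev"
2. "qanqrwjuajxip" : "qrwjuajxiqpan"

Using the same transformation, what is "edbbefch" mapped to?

Rule — swap the first and last characters, then move the first 3 characters to the end (rotate left by 3).
Applying both steps to "edbbefch": "hdbbefce", then "befcehdb".

befcehdb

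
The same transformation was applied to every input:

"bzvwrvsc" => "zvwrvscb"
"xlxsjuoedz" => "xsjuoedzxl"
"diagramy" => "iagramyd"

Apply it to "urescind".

The rule is to move the last 3 characters to the front (rotate right by 3), then swap the front and back halves of the string.
For "urescind", step one produces "induresc"; step two turns that into "rescindu".

rescindu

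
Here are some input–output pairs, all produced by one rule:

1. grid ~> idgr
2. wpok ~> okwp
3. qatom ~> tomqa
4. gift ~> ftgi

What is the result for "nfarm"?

What's happening: move the first 2 characters to the end (rotate left by 2).
For "nfarm" the result is "armnf".

armnf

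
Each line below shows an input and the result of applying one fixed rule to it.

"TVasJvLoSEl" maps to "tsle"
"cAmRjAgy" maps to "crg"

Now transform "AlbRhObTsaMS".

arba

Rule — keep one character in every 3, starting at position 1 (positions 1st, 4th, 7th, ...), then convert every letter to lowercase.
On "AlbRhObTsaMS" that produces "arba".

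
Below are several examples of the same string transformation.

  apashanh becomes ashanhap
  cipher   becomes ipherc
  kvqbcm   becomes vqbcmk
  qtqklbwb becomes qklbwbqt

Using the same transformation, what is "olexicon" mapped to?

exiconol

The pattern: swap the front and back halves of the string, then move the last 2 characters to the front (rotate right by 2).
Applying both steps to "olexicon": "iconolex", then "exiconol".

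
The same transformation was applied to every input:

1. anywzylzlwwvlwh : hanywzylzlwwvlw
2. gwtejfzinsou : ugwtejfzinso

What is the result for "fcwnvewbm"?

The pattern: move the last character to the front.
So "fcwnvewbm" becomes "mfcwnvewb".

mfcwnvewb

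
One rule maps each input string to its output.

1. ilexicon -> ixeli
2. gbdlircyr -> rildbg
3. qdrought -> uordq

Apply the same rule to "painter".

The rule is to delete the last 3 characters, then reverse the string.
Starting from "painter": after the first operation, "pain"; after the second, "niap".

niap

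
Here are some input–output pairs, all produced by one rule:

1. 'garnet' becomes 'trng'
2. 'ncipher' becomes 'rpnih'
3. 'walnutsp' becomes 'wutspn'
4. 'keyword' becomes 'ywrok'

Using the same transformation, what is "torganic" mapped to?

Rule — sort the characters into reverse alphabetical order, then delete the last 2 characters.
For "torganic", step one produces "tronigca"; step two turns that into "tronig".

tronig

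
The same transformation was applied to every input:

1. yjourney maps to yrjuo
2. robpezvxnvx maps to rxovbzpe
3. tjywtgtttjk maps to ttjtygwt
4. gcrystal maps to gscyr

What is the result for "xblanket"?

xnbal

What's happening: delete the last 3 characters, then take characters alternately from the front and the back (1st, last, 2nd, 2nd-last, ...).
Working it through for "xblanket": intermediate "xblan", final "xnbal".
(Check on "gcrystal": → "gcrys" → "gscyr" ✓)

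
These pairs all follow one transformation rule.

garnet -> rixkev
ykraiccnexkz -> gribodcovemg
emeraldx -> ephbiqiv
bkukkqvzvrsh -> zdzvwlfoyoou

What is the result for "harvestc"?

iwxglevz

Looking at the pairs, the operation is to shift every letter 4 places forward in the alphabet (wrapping around), then swap the front and back halves of the string.
Working it through for "harvestc": intermediate "levziwxg", final "iwxglevz".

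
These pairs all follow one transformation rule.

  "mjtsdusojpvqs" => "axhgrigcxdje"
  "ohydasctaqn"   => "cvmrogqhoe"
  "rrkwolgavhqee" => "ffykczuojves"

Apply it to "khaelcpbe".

Rule — shift every letter 12 places backward in the alphabet (wrapping around), then delete the last character.
For "khaelcpbe" the result is "yvoszqdp".

yvoszqdp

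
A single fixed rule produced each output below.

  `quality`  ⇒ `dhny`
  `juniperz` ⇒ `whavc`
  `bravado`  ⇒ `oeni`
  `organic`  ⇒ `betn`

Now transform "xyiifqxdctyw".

klvvsdkqp

The transformation: shift every letter 13 places forward in the alphabet (wrapping around) — i.e. ROT13, then delete the last 3 characters.
Starting from "xyiifqxdctyw": after the first operation, "klvvsdkqpglj"; after the second, "klvvsdkqp".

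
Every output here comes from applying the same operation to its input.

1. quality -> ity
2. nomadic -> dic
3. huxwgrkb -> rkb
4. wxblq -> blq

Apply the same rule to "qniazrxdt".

Looking at the pairs, the operation is to keep only the last 3 characters.
Doing the same to "qniazrxdt": "xdt".

xdt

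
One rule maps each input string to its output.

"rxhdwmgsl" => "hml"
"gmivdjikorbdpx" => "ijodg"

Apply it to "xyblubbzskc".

The rule is to move the first 2 characters to the end (rotate left by 2), then keep one character in every 3, starting at position 1 (positions 1st, 4th, 7th, ...).
For "xyblubbzskc", step one produces "blubbzskcxy"; step two turns that into "bbsx".

bbsx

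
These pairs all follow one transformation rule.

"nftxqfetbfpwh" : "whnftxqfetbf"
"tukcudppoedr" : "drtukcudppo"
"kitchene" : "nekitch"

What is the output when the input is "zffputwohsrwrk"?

rkzffputwohsr

In each case the input is transformed by: move the last 3 characters to the front (rotate right by 3), then delete the first character.
Applying that to "zffputwohsrwrk" gives "rkzffputwohsr".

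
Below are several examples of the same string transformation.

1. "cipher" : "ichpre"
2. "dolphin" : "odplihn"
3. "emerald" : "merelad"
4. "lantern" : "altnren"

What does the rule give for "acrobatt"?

In each case the input is transformed by: swap each adjacent pair of characters (1↔2, 3↔4, ...).
For "acrobatt" the result is "caorabtt".

caorabtt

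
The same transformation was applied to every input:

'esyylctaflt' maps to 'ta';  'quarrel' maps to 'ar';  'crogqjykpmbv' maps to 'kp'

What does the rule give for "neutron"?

Looking at the pairs, the operation is to move the last 3 characters to the front (rotate right by 3), then keep only the last 2 characters.
On "neutron": the first step gives "ronneut", and the second then gives "ut".

ut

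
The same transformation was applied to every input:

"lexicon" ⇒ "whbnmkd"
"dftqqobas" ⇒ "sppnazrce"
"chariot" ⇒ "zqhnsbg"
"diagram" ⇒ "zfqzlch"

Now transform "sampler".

lokdqrz

Rule — move the first 2 characters to the end (rotate left by 2), then shift every letter 1 place backward in the alphabet (wrapping around).
"sampler" → "mplersa" → "lokdqrz".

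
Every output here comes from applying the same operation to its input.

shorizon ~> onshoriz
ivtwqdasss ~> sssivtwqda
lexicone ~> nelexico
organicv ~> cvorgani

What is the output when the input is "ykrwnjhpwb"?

pwbykrwnjh

In each case the input is transformed by: move the first 2 characters to the end (rotate left by 2), then swap the front and back halves of the string.
Applying both steps to "ykrwnjhpwb": "rwnjhpwbyk", then "pwbykrwnjh".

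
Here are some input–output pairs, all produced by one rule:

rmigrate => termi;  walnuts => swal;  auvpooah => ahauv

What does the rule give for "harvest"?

thar

What's happening: move the first 3 characters to the end (rotate left by 3), then delete the first 3 characters.
On "harvest": the first step gives "vesthar", and the second then gives "thar".
(Check on "rmigrate": → "gratermi" → "termi" ✓)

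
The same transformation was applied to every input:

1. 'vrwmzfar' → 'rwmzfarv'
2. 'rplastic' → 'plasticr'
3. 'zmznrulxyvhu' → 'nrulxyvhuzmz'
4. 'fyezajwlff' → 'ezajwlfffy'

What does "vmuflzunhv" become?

uflzunhvvm

The pattern: move the last 3 characters to the front (rotate right by 3), then swap the front and back halves of the string.
For "vmuflzunhv", step one produces "nhvvmuflzu"; step two turns that into "uflzunhvvm".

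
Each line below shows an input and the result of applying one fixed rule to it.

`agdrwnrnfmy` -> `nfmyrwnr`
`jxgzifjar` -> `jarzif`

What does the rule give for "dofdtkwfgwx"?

Each output is the input with this applied: delete the first 3 characters, then swap the front and back halves of the string.
"dofdtkwfgwx" → "dtkwfgwx" → "fgwxdtkw".

fgwxdtkw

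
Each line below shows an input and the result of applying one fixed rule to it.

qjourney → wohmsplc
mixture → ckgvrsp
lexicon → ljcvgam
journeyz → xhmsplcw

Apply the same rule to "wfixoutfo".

mudgvmsrd

Looking at the pairs, the operation is to move the last character to the front, then shift every letter 2 places backward in the alphabet (wrapping around).
On "wfixoutfo" that produces "mudgvmsrd".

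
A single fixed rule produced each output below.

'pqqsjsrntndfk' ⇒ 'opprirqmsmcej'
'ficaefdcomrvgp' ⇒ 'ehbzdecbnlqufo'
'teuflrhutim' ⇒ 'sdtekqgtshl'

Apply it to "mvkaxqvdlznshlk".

What's happening: shift every letter 1 place backward in the alphabet (wrapping around).
On "mvkaxqvdlznshlk" that produces "lujzwpuckymrgkj".

lujzwpuckymrgkj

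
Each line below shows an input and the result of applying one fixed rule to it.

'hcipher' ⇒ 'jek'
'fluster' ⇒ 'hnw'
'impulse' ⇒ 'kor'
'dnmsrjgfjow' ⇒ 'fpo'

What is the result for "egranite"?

git

What's happening: shift every letter 2 places forward in the alphabet (wrapping around), then keep only the first 3 characters.
Applying both steps to "egranite": "gitcpkvg", then "git".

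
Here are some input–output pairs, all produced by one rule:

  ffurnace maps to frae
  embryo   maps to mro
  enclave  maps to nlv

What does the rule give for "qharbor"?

The transformation: keep every other character starting from the second (positions 2nd, 4th, 6th, ...).
So "qharbor" becomes "hro".

hro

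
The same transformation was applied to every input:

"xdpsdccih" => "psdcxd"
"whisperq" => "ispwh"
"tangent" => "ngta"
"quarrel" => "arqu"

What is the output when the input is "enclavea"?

Looking at the pairs, the operation is to delete the last 3 characters, then move the first 2 characters to the end (rotate left by 2).
Working it through for "enclavea": intermediate "encla", final "claen".

claen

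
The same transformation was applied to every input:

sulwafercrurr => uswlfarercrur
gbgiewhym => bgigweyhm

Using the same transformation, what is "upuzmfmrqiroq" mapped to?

puzufmrmiqorq

What's happening: swap each adjacent pair of characters (1↔2, 3↔4, ...).
"upuzmfmrqiroq" → "puzufmrmiqorq".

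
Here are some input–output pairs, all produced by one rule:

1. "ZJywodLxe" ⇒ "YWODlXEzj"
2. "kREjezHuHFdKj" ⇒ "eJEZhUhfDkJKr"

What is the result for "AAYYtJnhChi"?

In each case the input is transformed by: move the first 2 characters to the end (rotate left by 2), then flip the case of every letter.
Applying both steps to "AAYYtJnhChi": "YYtJnhChiAA", then "yyTjNHcHIaa".

yyTjNHcHIaa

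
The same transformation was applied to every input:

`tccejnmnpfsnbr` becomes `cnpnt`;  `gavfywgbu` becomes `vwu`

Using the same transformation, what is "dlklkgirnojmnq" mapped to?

kgnmd

The rule is to move the first 2 characters to the end (rotate left by 2), then keep one character in every 3, starting at position 1 (positions 1st, 4th, 7th, ...).
Starting from "dlklkgirnojmnq": after the first operation, "klkgirnojmnqdl"; after the second, "kgnmd".
(Check on "gavfywgbu": → "vfywgbuga" → "vwu" ✓)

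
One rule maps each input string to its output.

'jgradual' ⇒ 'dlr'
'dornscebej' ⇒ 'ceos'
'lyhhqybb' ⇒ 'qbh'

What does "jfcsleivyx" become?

What's happening: swap the front and back halves of the string, then keep one character in every 3, starting at position 1 (positions 1st, 4th, 7th, ...).
Working it through for "jfcsleivyx": intermediate "eivyxjfcsl", final "eyfl".

eyfl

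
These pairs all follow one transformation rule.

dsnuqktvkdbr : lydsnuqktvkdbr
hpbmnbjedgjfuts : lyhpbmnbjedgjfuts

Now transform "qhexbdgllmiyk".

Each output is the input with this applied: prepend "ly".
So "qhexbdgllmiyk" becomes "lyqhexbdgllmiyk".

lyqhexbdgllmiyk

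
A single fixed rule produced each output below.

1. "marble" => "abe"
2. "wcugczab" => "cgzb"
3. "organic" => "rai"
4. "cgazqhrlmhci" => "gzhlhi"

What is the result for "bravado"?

rvd

In each case the input is transformed by: keep every other character starting from the second (positions 2nd, 4th, 6th, ...).
So "bravado" becomes "rvd".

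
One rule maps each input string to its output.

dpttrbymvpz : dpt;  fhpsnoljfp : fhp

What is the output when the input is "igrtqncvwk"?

The transformation: keep only the first 3 characters.
So "igrtqncvwk" becomes "igr".

igr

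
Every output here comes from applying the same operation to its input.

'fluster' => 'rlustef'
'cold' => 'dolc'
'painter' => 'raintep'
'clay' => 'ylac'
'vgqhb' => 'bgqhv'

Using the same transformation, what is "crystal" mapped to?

The pattern: swap the first and last characters.
Applying that to "crystal" gives "lrystac".

lrystac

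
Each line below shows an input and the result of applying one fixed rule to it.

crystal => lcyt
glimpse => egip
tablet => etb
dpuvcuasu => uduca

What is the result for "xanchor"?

rxnh

What's happening: keep every other character starting from the first (positions 1st, 3rd, 5th, ...), then move the last character to the front.
Applying that to "xanchor" gives "rxnh".
(Check on "dpuvcuasu": → "ducau" → "uduca" ✓)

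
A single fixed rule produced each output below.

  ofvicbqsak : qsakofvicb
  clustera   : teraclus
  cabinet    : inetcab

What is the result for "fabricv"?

The rule is to move the last character to the front, then move the last 3 characters to the front (rotate right by 3).
Working it through for "fabricv": intermediate "vfabric", final "ricvfab".

ricvfab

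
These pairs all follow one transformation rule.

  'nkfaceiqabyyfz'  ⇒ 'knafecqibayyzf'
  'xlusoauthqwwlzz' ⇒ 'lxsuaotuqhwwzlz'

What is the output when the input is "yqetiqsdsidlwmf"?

qyteqidsisldmwf

The transformation: swap each adjacent pair of characters (1↔2, 3↔4, ...).
On "yqetiqsdsidlwmf" that produces "qyteqidsisldmwf".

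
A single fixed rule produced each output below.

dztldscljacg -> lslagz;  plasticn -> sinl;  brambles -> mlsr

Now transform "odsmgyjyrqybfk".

myyqbkd

In each case the input is transformed by: move the first 2 characters to the end (rotate left by 2), then keep every other character starting from the second (positions 2nd, 4th, 6th, ...).
Starting from "odsmgyjyrqybfk": after the first operation, "smgyjyrqybfkod"; after the second, "myyqbkd".
(Check on "plasticn": → "asticnpl" → "sinl" ✓)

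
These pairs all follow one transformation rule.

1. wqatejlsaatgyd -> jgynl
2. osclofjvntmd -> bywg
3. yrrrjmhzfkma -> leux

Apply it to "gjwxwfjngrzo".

tkwe

The rule is to keep one character in every 3, starting at position 1 (positions 1st, 4th, 7th, ...), then shift every letter 13 places forward in the alphabet (wrapping around) — i.e. ROT13.
"gjwxwfjngrzo" → "gxjr" → "tkwe".
(Check on "yrrrjmhzfkma": → "yrhk" → "leux" ✓)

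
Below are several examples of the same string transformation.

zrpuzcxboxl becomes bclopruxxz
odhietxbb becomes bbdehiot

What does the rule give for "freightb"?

befghir

In each case the input is transformed by: sort the characters into alphabetical order, then delete the last character.
For "freightb" the result is "befghir".
(Check on "odhietxbb": → "bbdehiotx" → "bbdehiot" ✓)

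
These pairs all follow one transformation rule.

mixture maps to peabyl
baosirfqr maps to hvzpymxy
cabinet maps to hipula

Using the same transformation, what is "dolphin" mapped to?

Each output is the input with this applied: shift every letter 7 places forward in the alphabet (wrapping around), then delete the first character.
On "dolphin" that produces "vswopu".

vswopu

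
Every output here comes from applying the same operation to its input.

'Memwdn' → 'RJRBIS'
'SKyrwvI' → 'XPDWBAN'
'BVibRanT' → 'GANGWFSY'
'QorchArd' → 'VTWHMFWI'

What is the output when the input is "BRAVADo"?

GWFAFIT

In each case the input is transformed by: shift every letter 5 places forward in the alphabet (wrapping around), then convert every letter to uppercase.
On "BRAVADo": the first step gives "GWFAFIt", and the second then gives "GWFAFIT".
(Check on "SKyrwvI": → "XPdwbaN" → "XPDWBAN" ✓)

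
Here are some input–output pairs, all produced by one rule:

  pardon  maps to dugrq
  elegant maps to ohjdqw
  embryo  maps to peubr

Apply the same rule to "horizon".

Each output is the input with this applied: delete the first character, then shift every letter 3 places forward in the alphabet (wrapping around).
Working it through for "horizon": intermediate "orizon", final "rulcrq".

rulcrq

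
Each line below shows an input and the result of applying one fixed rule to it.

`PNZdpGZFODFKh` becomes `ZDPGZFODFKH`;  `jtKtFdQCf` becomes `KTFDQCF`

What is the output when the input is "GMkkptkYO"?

Looking at the pairs, the operation is to delete the first 2 characters, then convert every letter to uppercase.
Applying both steps to "GMkkptkYO": "kkptkYO", then "KKPTKYO".

KKPTKYO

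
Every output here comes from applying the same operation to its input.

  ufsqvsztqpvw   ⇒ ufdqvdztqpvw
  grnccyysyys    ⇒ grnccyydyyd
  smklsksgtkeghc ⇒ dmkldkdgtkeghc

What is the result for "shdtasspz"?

dhdtaddpz

In each case the input is transformed by: replace every "s" with "d".
"shdtasspz" → "dhdtaddpz".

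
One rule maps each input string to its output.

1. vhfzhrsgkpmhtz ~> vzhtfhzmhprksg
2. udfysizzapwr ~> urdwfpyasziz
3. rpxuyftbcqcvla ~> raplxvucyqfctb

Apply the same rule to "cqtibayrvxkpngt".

The rule is to take characters alternately from the front and the back (1st, last, 2nd, 2nd-last, ...).
Doing the same to "cqtibayrvxkpngt": "ctqgtnipbkaxyvr".

ctqgtnipbkaxyvr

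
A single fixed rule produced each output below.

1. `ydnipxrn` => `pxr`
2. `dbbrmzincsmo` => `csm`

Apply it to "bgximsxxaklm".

The rule is to delete the last character, then keep only the last 3 characters.
Applying both steps to "bgximsxxaklm": "bgximsxxakl", then "akl".

akl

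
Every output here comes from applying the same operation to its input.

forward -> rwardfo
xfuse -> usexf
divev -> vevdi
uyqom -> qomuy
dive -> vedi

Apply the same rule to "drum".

The transformation: move the first 2 characters to the end (rotate left by 2).
So "drum" becomes "umdr".

umdr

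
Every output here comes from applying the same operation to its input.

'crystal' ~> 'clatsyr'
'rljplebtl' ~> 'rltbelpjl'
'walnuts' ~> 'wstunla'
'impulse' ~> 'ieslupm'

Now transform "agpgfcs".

In each case the input is transformed by: reverse the string, then move the last character to the front.
So "agpgfcs" becomes "ascfgpg".

ascfgpg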